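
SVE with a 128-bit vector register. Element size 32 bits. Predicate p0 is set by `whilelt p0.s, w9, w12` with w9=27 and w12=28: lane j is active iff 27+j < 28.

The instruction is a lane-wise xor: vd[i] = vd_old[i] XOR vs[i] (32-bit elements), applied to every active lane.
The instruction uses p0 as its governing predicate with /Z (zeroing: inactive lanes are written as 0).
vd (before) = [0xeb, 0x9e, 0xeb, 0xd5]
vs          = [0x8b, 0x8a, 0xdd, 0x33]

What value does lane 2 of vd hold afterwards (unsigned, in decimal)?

vd[2] = 0

128-bit reg / 32-bit elem → 4 lanes
p0[j] = (27+j < 28); true for j=0..0 → 1 lanes set
[0] xor(0xeb,0x8b) = 0x60
[1] tail/zero = 0x00
[2] tail/zero = 0x00
[3] tail/zero = 0x00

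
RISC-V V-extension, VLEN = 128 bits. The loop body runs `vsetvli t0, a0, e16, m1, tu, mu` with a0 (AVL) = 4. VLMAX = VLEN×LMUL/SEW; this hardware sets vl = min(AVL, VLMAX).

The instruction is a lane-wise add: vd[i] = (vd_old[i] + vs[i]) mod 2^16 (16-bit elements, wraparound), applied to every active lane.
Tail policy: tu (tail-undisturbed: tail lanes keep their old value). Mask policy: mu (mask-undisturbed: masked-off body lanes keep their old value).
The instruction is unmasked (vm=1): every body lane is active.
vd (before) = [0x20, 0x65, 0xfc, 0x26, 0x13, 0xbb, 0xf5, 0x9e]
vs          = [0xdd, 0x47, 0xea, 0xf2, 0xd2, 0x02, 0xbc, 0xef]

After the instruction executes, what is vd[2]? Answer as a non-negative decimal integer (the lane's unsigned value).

vd[2] = 486

lanes per group: 128·1/16 = 8
vl = min(AVL, VLMAX) = min(4, 8) = 4
[0] add(0x20,0xdd) = 0xfd
[1] add(0x65,0x47) = 0xac
[2] add(0xfc,0xea) = 0x1e6
[3] add(0x26,0xf2) = 0x118
[4] tail/keep = 0x13
[5] tail/keep = 0xbb
[6] tail/keep = 0xf5
[7] tail/keep = 0x9e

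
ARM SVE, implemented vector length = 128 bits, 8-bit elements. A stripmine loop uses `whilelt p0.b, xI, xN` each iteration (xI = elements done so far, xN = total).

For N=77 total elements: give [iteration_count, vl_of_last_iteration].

128-bit reg / 8-bit elem → 16 lanes
77 elements at 16/iter → 5 passes, remainder 13 on the last

[iterations, last_vl] = [5, 13]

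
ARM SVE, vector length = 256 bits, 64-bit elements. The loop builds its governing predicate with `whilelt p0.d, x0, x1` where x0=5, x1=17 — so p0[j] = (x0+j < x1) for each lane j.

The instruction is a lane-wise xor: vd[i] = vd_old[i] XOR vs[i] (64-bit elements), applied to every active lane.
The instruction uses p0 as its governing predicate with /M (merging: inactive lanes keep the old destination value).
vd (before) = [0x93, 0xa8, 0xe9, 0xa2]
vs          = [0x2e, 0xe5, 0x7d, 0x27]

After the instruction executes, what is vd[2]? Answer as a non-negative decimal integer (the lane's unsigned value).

vd[2] = 148

lane count: 256 div 64 = 4
active while 5+j < 17, i.e. j ∈ [0,12) capped at 4 ⇒ 4
  i=0: xor(0x93,0x2e) → 189
  i=1: xor(0xa8,0xe5) → 77
  i=2: xor(0xe9,0x7d) → 148
  i=3: xor(0xa2,0x27) → 133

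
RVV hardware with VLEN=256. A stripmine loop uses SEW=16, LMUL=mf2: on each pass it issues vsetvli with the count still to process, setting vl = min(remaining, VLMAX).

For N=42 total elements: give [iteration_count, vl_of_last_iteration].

VLMAX = VLEN×LMUL/SEW = 256×1/2/16 = 8
42 elements at 8/iter → 6 passes, remainder 2 on the last

[iterations, last_vl] = [6, 2]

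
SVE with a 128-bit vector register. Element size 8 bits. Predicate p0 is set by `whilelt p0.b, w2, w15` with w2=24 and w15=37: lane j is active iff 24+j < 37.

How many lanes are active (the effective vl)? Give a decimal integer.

register lanes = 128/8 = 16
active while 24+j < 37, i.e. j ∈ [0,13) capped at 16 ⇒ 13

vl = 13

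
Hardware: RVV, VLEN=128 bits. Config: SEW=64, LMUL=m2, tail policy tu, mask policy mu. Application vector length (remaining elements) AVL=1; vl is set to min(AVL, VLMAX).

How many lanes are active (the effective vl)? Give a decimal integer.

VLMAX = (128 × 2) / 64 = 4 lanes
vl = min(AVL, VLMAX) = min(1, 4) = 1

vl = 1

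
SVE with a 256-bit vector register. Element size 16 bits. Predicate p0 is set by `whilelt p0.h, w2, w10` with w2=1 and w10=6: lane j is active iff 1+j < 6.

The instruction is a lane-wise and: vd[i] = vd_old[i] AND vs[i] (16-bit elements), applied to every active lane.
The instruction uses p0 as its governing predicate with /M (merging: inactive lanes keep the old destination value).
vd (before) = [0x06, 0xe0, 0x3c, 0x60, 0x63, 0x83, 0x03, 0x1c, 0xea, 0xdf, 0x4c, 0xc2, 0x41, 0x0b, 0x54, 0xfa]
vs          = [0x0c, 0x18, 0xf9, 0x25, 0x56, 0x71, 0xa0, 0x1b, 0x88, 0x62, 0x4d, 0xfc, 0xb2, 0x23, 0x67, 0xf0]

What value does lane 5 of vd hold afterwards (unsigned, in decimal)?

register lanes = 256/16 = 16
whilelt: lane j active iff 1+j < 6 → j < 5 → 5 active
  i=0: and(0x06,0x0c) → 4
  i=1: and(0xe0,0x18) → 0
  i=2: and(0x3c,0xf9) → 56
  i=3: and(0x60,0x25) → 32
  i=4: and(0x63,0x56) → 66
  i=5: tail/keep → 131
  i=6: tail/keep → 3
  i=7: tail/keep → 28
  i=8: tail/keep → 234
  i=9: tail/keep → 223
  i=10: tail/keep → 76
  i=11: tail/keep → 194
  i=12: tail/keep → 65
  i=13: tail/keep → 11
  i=14: tail/keep → 84
  i=15: tail/keep → 250

vd[5] = 131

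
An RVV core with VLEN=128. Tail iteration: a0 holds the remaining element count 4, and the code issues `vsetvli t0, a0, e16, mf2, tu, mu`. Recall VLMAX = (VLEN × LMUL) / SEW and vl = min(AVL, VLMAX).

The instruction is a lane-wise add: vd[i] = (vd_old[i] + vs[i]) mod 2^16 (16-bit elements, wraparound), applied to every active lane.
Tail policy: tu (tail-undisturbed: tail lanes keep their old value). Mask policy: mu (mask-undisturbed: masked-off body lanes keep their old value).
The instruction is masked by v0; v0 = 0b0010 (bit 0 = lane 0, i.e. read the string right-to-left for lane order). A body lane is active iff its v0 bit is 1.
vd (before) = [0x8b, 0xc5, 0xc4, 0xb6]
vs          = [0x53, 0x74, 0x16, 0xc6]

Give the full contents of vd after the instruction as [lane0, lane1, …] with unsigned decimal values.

lanes per group: 128·1/2/16 = 4
vl = min(AVL, VLMAX) = min(4, 4) = 4
[0] mask-off/keep = 0x8b
[1] add(0xc5,0x74) = 0x139
[2] mask-off/keep = 0xc4
[3] mask-off/keep = 0xb6

vd = [139, 313, 196, 182]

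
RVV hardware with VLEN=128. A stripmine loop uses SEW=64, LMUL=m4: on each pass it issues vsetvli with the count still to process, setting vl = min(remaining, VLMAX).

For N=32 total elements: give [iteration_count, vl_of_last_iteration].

[iterations, last_vl] = [4, 8]

VLMAX = (128 × 4) / 64 = 8 lanes
32 elements at 8/iter → 4 passes, remainder 8 on the last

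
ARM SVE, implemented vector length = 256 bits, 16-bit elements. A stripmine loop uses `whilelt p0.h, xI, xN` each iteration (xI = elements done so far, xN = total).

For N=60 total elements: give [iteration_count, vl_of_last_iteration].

[iterations, last_vl] = [4, 12]

register lanes = 256/16 = 16
60 elements at 16/iter → 4 passes, remainder 12 on the last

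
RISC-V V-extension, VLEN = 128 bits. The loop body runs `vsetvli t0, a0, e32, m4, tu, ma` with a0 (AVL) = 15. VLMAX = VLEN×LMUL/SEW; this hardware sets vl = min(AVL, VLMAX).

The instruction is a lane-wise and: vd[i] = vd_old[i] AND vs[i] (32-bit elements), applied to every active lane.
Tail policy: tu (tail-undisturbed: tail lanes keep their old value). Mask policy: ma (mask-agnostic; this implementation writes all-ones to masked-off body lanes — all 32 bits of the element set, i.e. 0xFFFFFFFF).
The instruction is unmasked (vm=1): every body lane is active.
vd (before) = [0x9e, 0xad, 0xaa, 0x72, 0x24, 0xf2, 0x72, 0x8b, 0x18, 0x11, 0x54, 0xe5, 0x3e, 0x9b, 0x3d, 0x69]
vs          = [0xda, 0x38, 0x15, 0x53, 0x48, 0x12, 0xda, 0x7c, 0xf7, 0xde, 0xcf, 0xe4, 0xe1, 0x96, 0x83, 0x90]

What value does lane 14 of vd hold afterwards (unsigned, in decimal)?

vd[14] = 1

lanes per group: 128·4/32 = 16
vl = min(AVL, VLMAX) = min(15, 16) = 15
  i=0: and(0x9e,0xda) → 154
  i=1: and(0xad,0x38) → 40
  i=2: and(0xaa,0x15) → 0
  i=3: and(0x72,0x53) → 82
  i=4: and(0x24,0x48) → 0
  i=5: and(0xf2,0x12) → 18
  i=6: and(0x72,0xda) → 82
  i=7: and(0x8b,0x7c) → 8
  i=8: and(0x18,0xf7) → 16
  i=9: and(0x11,0xde) → 16
  i=10: and(0x54,0xcf) → 68
  i=11: and(0xe5,0xe4) → 228
  i=12: and(0x3e,0xe1) → 32
  i=13: and(0x9b,0x96) → 146
  i=14: and(0x3d,0x83) → 1
  i=15: tail/keep → 105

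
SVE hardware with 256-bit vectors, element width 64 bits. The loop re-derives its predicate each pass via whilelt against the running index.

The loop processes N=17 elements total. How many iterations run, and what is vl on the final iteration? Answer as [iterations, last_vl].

lane count: 256 div 64 = 4
17 elements at 4/iter → 5 passes, remainder 1 on the last

[iterations, last_vl] = [5, 1]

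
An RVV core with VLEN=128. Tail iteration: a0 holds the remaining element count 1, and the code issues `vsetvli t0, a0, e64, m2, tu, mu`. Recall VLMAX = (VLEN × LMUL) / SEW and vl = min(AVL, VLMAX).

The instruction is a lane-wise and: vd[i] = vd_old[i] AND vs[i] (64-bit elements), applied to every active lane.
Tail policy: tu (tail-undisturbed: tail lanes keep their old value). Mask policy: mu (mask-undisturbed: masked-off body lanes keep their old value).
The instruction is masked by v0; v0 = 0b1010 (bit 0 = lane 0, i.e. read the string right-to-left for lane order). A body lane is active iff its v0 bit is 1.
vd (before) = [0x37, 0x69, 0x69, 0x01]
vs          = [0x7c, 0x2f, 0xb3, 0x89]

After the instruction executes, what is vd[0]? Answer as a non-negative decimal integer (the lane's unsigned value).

vd[0] = 55

VLMAX = (128 × 2) / 64 = 4 lanes
vl = min(AVL, VLMAX) = min(1, 4) = 1
vd[0] mask-off/keep -> 0x37
vd[1] tail/keep -> 0x69
vd[2] tail/keep -> 0x69
vd[3] tail/keep -> 0x01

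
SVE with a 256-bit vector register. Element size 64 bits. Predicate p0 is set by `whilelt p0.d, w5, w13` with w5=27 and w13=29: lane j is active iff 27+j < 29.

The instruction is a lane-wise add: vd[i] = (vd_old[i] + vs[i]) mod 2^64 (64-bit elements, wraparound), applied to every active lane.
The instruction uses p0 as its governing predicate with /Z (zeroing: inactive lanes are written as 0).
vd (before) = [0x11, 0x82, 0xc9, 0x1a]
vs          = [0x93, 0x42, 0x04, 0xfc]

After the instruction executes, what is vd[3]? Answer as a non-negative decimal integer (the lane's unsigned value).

register lanes = 256/64 = 4
p0[j] = (27+j < 29); true for j=0..1 → 2 lanes set
  i=0: add(0x11,0x93) → 164
  i=1: add(0x82,0x42) → 196
  i=2: tail/zero → 0
  i=3: tail/zero → 0

vd[3] = 0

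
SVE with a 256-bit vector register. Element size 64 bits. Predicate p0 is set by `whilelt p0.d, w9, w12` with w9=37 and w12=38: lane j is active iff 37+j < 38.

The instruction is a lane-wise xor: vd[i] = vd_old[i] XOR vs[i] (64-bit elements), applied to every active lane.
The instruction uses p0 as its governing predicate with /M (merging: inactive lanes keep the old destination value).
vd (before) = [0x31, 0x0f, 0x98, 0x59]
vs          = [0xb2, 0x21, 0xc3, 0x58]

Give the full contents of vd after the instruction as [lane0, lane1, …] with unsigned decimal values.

vd = [131, 15, 152, 89]

256-bit reg / 64-bit elem → 4 lanes
p0[j] = (37+j < 38); true for j=0..0 → 1 lanes set
  i=0: xor(0x31,0xb2) → 131
  i=1: tail/keep → 15
  i=2: tail/keep → 152
  i=3: tail/keep → 89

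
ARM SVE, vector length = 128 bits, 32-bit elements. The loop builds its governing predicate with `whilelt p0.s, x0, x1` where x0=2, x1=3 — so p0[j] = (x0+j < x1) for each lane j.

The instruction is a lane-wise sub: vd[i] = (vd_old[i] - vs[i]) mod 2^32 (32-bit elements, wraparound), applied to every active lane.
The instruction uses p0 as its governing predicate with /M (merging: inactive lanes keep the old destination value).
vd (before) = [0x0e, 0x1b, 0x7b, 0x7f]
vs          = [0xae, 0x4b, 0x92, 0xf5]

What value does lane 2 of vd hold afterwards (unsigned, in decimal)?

vd[2] = 123

register lanes = 128/32 = 4
active while 2+j < 3, i.e. j ∈ [0,1) capped at 4 ⇒ 1
[0] sub(0x0e,0xae) = 0xffffff60
[1] tail/keep = 0x1b
[2] tail/keep = 0x7b
[3] tail/keep = 0x7f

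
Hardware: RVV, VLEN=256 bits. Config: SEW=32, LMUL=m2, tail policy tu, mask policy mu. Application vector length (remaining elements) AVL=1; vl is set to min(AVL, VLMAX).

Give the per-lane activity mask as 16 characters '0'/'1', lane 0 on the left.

VLMAX = (256 × 2) / 32 = 16 lanes
AVL=1 ≤ VLMAX=16, so vl = 1
bits (lane 0 leftmost): 1000000000000000

predicate = 1000000000000000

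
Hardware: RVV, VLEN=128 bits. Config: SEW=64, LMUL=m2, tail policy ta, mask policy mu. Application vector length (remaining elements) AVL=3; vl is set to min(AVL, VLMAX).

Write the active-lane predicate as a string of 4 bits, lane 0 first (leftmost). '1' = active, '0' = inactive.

predicate = 1110

VLMAX = VLEN×LMUL/SEW = 128×2/64 = 4
vl = min(AVL, VLMAX) = min(3, 4) = 3
bits (lane 0 leftmost): 1110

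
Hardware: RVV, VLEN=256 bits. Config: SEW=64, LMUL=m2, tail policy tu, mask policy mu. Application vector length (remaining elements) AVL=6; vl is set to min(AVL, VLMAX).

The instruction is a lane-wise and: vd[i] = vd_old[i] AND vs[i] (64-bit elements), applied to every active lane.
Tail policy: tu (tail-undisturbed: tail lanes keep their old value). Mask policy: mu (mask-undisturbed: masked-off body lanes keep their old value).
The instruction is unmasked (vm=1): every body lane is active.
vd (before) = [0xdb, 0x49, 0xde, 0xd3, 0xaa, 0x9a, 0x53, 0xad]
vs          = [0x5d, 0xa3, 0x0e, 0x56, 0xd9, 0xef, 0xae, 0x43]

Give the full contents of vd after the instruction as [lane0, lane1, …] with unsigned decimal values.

VLMAX = (256 × 2) / 64 = 8 lanes
AVL=6 ≤ VLMAX=8, so vl = 6
  i=0: and(0xdb,0x5d) → 89
  i=1: and(0x49,0xa3) → 1
  i=2: and(0xde,0x0e) → 14
  i=3: and(0xd3,0x56) → 82
  i=4: and(0xaa,0xd9) → 136
  i=5: and(0x9a,0xef) → 138
  i=6: tail/keep → 83
  i=7: tail/keep → 173

vd = [89, 1, 14, 82, 136, 138, 83, 173]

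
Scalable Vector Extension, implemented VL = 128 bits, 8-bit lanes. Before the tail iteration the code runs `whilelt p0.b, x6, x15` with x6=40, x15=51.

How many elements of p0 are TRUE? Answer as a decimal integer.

register lanes = 128/8 = 16
p0[j] = (40+j < 51); true for j=0..10 → 11 lanes set

vl = 11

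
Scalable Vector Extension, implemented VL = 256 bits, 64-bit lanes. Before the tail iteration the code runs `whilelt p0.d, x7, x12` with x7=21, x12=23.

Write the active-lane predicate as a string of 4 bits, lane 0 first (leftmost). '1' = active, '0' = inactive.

predicate = 1100

register lanes = 256/64 = 4
p0[j] = (21+j < 23); true for j=0..1 → 2 lanes set
bits (lane 0 leftmost): 1100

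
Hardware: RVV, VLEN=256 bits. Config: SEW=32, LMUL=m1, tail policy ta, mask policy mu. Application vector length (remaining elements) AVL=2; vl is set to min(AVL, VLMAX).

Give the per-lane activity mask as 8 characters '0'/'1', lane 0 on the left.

predicate = 11000000

VLMAX = (256 × 1) / 32 = 8 lanes
AVL=2 ≤ VLMAX=8, so vl = 2
bits (lane 0 leftmost): 11000000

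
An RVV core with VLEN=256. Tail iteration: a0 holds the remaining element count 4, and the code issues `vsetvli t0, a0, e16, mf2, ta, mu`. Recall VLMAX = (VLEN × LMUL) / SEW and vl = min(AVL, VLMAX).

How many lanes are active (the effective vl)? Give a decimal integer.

VLMAX = (256 × 1/2) / 16 = 8 lanes
vl ← min(4, 8) = 4

vl = 4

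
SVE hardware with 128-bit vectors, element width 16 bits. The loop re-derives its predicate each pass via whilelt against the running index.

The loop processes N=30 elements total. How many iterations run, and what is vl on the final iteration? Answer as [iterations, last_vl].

lane count: 128 div 16 = 8
N=30: ⌈30/8⌉ = 4 iters; last vl = 30 − 3×8 = 6

[iterations, last_vl] = [4, 6]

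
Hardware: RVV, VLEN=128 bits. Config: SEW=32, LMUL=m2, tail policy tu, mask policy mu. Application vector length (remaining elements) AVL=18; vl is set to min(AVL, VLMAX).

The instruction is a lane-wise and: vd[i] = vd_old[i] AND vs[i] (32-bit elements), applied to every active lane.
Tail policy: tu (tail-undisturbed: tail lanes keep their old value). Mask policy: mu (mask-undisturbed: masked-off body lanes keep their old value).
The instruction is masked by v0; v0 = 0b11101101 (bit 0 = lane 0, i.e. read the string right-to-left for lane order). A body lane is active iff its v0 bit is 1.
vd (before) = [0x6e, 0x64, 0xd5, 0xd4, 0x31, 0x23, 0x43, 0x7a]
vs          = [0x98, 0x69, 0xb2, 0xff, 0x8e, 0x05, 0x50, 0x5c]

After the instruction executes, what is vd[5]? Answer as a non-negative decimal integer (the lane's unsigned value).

vd[5] = 1

lanes per group: 128·2/32 = 8
AVL=18 > VLMAX=8, so vl = 8
lane  0: and(0x6e,0x98) ⇒ 0x08
lane  1: mask-off/keep ⇒ 0x64
lane  2: and(0xd5,0xb2) ⇒ 0x90
lane  3: and(0xd4,0xff) ⇒ 0xd4
lane  4: mask-off/keep ⇒ 0x31
lane  5: and(0x23,0x05) ⇒ 0x01
lane  6: and(0x43,0x50) ⇒ 0x40
lane  7: and(0x7a,0x5c) ⇒ 0x58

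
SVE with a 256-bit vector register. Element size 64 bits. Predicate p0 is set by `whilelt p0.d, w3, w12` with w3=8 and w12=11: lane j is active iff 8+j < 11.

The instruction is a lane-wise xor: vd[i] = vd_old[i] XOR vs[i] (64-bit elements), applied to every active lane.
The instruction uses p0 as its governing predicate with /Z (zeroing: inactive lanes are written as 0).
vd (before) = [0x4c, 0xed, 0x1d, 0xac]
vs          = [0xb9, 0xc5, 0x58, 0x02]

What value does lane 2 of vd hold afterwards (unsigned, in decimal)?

vd[2] = 69

register lanes = 256/64 = 4
whilelt: lane j active iff 8+j < 11 → j < 3 → 3 active
vd[0] xor(0x4c,0xb9) -> 0xf5
vd[1] xor(0xed,0xc5) -> 0x28
vd[2] xor(0x1d,0x58) -> 0x45
vd[3] tail/zero -> 0x00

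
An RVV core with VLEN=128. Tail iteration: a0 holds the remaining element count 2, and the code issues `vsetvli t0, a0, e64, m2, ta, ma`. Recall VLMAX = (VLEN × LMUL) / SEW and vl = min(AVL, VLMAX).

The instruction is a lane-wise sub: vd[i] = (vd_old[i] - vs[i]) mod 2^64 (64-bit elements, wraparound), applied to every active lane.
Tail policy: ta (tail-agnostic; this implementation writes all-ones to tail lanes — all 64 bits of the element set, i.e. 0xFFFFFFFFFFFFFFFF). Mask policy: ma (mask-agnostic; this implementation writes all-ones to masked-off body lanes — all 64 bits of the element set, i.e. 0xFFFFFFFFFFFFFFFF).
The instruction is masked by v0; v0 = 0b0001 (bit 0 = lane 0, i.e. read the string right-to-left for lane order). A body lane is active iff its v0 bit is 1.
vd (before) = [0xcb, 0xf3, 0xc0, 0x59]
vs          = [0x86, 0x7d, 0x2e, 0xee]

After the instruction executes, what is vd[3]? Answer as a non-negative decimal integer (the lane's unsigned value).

lanes per group: 128·2/64 = 4
AVL=2 ≤ VLMAX=4, so vl = 2
lane  0: sub(0xcb,0x86) ⇒ 0x45
lane  1: mask-off/ones ⇒ 0xffffffffffffffff
lane  2: tail/ones ⇒ 0xffffffffffffffff
lane  3: tail/ones ⇒ 0xffffffffffffffff

vd[3] = 18446744073709551615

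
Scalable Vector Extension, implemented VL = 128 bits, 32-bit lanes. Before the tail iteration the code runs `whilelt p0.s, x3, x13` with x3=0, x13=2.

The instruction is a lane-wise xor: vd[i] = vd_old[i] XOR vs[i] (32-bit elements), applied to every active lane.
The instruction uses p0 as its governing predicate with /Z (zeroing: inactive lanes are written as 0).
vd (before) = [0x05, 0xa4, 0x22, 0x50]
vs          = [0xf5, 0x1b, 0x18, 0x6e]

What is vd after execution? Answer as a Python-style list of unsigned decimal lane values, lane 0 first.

vd = [240, 191, 0, 0]

128-bit reg / 32-bit elem → 4 lanes
p0[j] = (0+j < 2); true for j=0..1 → 2 lanes set
vd[0] xor(0x05,0xf5) -> 0xf0
vd[1] xor(0xa4,0x1b) -> 0xbf
vd[2] tail/zero -> 0x00
vd[3] tail/zero -> 0x00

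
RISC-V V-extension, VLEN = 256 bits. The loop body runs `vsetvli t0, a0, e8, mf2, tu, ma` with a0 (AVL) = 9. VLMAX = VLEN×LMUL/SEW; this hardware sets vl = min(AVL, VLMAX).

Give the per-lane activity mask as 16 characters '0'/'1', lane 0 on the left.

predicate = 1111111110000000

VLMAX = (256 × 1/2) / 8 = 16 lanes
vl ← min(9, 16) = 9
bits (lane 0 leftmost): 1111111110000000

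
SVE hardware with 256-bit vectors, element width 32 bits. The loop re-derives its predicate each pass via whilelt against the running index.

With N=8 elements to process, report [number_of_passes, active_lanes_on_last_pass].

[iterations, last_vl] = [1, 8]

register lanes = 256/32 = 8
N=8: ⌈8/8⌉ = 1 iters; last vl = 8 − 0×8 = 8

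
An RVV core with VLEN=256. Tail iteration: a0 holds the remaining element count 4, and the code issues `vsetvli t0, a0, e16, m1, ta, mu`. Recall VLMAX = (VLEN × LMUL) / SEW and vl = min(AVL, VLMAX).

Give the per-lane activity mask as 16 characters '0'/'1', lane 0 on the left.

VLMAX = VLEN×LMUL/SEW = 256×1/16 = 16
vl ← min(4, 16) = 4
bits (lane 0 leftmost): 1111000000000000

predicate = 1111000000000000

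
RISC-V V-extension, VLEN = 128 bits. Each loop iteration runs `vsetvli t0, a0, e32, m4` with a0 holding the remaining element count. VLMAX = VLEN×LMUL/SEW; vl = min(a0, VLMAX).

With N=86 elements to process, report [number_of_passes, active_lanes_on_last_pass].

lanes per group: 128·4/32 = 16
86 elements at 16/iter → 6 passes, remainder 6 on the last

[iterations, last_vl] = [6, 6]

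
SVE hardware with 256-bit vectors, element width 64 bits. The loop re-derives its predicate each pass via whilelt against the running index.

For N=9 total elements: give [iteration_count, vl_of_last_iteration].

lane count: 256 div 64 = 4
N=9: ⌈9/4⌉ = 3 iters; last vl = 9 − 2×4 = 1

[iterations, last_vl] = [3, 1]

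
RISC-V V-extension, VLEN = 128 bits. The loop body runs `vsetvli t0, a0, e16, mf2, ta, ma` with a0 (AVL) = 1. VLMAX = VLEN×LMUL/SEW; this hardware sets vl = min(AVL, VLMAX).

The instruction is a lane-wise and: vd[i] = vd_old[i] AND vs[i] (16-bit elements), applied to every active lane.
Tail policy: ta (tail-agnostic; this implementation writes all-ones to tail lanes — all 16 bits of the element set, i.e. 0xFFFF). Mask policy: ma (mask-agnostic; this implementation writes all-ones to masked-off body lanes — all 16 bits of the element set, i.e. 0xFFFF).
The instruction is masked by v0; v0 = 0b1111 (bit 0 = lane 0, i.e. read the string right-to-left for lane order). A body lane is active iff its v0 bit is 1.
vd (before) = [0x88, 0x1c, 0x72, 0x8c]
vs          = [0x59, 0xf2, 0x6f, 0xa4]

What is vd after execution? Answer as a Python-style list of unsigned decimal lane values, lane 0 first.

vd = [8, 65535, 65535, 65535]

lanes per group: 128·1/2/16 = 4
AVL=1 ≤ VLMAX=4, so vl = 1
  i=0: and(0x88,0x59) → 8
  i=1: tail/ones → 65535
  i=2: tail/ones → 65535
  i=3: tail/ones → 65535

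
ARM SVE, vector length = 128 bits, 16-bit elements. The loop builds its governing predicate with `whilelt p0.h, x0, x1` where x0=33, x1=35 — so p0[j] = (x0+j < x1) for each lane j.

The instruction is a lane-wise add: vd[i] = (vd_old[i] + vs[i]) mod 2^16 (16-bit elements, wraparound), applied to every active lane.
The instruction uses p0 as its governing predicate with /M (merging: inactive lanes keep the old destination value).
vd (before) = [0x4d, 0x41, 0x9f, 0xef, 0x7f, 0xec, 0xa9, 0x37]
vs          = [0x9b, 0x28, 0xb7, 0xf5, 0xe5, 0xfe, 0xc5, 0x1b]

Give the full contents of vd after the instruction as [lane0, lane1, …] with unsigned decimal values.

vd = [232, 105, 159, 239, 127, 236, 169, 55]

register lanes = 128/16 = 8
whilelt: lane j active iff 33+j < 35 → j < 2 → 2 active
  i=0: add(0x4d,0x9b) → 232
  i=1: add(0x41,0x28) → 105
  i=2: tail/keep → 159
  i=3: tail/keep → 239
  i=4: tail/keep → 127
  i=5: tail/keep → 236
  i=6: tail/keep → 169
  i=7: tail/keep → 55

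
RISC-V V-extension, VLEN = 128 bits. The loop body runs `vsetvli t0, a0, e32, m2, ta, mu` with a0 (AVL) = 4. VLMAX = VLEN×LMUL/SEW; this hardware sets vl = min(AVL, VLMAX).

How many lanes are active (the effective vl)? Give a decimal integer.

VLMAX = VLEN×LMUL/SEW = 128×2/32 = 8
vl ← min(4, 8) = 4

vl = 4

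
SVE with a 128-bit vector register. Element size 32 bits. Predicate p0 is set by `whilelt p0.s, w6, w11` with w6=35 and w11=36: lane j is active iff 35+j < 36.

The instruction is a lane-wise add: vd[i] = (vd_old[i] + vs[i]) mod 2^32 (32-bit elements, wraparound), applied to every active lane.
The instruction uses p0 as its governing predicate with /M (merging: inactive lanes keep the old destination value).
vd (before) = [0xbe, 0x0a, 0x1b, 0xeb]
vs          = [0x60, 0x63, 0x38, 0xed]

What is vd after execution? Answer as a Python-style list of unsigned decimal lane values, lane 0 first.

register lanes = 128/32 = 4
active while 35+j < 36, i.e. j ∈ [0,1) capped at 4 ⇒ 1
[0] add(0xbe,0x60) = 0x11e
[1] tail/keep = 0x0a
[2] tail/keep = 0x1b
[3] tail/keep = 0xeb

vd = [286, 10, 27, 235]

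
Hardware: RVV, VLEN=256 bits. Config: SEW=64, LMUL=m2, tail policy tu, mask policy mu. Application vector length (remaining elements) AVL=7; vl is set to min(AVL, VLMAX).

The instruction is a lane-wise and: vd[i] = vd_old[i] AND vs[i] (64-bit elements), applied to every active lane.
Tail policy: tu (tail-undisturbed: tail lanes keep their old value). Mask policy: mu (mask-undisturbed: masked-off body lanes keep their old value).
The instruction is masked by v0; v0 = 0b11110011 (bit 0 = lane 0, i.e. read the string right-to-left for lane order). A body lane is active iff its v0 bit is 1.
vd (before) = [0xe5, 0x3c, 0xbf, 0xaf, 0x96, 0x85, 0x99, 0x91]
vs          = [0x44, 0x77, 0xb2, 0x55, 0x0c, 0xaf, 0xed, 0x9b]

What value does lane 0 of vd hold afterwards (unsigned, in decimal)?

VLMAX = VLEN×LMUL/SEW = 256×2/64 = 8
vl = min(AVL, VLMAX) = min(7, 8) = 7
[0] and(0xe5,0x44) = 0x44
[1] and(0x3c,0x77) = 0x34
[2] mask-off/keep = 0xbf
[3] mask-off/keep = 0xaf
[4] and(0x96,0x0c) = 0x04
[5] and(0x85,0xaf) = 0x85
[6] and(0x99,0xed) = 0x89
[7] tail/keep = 0x91

vd[0] = 68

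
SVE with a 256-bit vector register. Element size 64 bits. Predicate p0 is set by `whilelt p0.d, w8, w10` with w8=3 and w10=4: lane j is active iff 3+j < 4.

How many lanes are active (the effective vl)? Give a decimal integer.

register lanes = 256/64 = 4
whilelt: lane j active iff 3+j < 4 → j < 1 → 1 active

vl = 1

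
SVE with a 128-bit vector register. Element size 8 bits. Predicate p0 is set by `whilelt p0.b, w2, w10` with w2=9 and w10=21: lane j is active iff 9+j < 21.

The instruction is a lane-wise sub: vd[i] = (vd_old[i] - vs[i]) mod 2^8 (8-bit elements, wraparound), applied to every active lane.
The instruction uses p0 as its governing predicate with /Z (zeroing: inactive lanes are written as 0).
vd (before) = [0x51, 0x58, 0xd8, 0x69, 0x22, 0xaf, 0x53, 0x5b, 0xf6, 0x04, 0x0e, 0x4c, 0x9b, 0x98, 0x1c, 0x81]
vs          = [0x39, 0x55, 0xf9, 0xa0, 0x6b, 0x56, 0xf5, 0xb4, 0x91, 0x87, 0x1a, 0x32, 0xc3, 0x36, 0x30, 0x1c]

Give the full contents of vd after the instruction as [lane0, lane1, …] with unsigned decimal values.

lane count: 128 div 8 = 16
whilelt: lane j active iff 9+j < 21 → j < 12 → 12 active
lane  0: sub(0x51,0x39) ⇒ 0x18
lane  1: sub(0x58,0x55) ⇒ 0x03
lane  2: sub(0xd8,0xf9) ⇒ 0xdf
lane  3: sub(0x69,0xa0) ⇒ 0xc9
lane  4: sub(0x22,0x6b) ⇒ 0xb7
lane  5: sub(0xaf,0x56) ⇒ 0x59
lane  6: sub(0x53,0xf5) ⇒ 0x5e
lane  7: sub(0x5b,0xb4) ⇒ 0xa7
lane  8: sub(0xf6,0x91) ⇒ 0x65
lane  9: sub(0x04,0x87) ⇒ 0x7d
lane 10: sub(0x0e,0x1a) ⇒ 0xf4
lane 11: sub(0x4c,0x32) ⇒ 0x1a
lane 12: tail/zero ⇒ 0x00
lane 13: tail/zero ⇒ 0x00
lane 14: tail/zero ⇒ 0x00
lane 15: tail/zero ⇒ 0x00

vd = [24, 3, 223, 201, 183, 89, 94, 167, 101, 125, 244, 26, 0, 0, 0, 0]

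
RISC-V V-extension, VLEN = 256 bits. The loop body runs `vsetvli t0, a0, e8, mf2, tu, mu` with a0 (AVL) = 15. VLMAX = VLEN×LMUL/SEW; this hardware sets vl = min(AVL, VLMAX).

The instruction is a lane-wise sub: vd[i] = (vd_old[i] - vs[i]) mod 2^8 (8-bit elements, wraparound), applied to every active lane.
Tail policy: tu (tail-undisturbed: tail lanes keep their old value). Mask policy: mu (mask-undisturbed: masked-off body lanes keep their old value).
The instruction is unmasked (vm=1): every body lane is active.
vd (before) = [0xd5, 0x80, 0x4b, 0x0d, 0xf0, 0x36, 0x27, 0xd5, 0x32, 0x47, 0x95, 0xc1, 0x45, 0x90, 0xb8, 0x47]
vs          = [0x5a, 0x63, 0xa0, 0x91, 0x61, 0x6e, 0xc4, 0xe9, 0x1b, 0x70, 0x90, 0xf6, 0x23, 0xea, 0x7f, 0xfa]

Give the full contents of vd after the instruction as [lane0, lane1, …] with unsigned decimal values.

vd = [123, 29, 171, 124, 143, 200, 99, 236, 23, 215, 5, 203, 34, 166, 57, 71]

lanes per group: 256·1/2/8 = 16
AVL=15 ≤ VLMAX=16, so vl = 15
lane  0: sub(0xd5,0x5a) ⇒ 0x7b
lane  1: sub(0x80,0x63) ⇒ 0x1d
lane  2: sub(0x4b,0xa0) ⇒ 0xab
lane  3: sub(0x0d,0x91) ⇒ 0x7c
lane  4: sub(0xf0,0x61) ⇒ 0x8f
lane  5: sub(0x36,0x6e) ⇒ 0xc8
lane  6: sub(0x27,0xc4) ⇒ 0x63
lane  7: sub(0xd5,0xe9) ⇒ 0xec
lane  8: sub(0x32,0x1b) ⇒ 0x17
lane  9: sub(0x47,0x70) ⇒ 0xd7
lane 10: sub(0x95,0x90) ⇒ 0x05
lane 11: sub(0xc1,0xf6) ⇒ 0xcb
lane 12: sub(0x45,0x23) ⇒ 0x22
lane 13: sub(0x90,0xea) ⇒ 0xa6
lane 14: sub(0xb8,0x7f) ⇒ 0x39
lane 15: tail/keep ⇒ 0x47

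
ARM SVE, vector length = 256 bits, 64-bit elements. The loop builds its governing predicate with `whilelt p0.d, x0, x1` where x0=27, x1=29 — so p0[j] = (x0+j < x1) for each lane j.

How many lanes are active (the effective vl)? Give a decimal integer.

register lanes = 256/64 = 4
whilelt: lane j active iff 27+j < 29 → j < 2 → 2 active

vl = 2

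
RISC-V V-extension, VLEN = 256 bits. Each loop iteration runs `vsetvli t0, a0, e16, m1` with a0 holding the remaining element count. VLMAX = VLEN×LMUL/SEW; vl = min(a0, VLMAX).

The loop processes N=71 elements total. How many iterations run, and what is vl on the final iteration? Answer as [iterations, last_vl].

[iterations, last_vl] = [5, 7]

VLMAX = (256 × 1) / 16 = 16 lanes
iterations = ceil(71/16) = 5; final-pass vl = 7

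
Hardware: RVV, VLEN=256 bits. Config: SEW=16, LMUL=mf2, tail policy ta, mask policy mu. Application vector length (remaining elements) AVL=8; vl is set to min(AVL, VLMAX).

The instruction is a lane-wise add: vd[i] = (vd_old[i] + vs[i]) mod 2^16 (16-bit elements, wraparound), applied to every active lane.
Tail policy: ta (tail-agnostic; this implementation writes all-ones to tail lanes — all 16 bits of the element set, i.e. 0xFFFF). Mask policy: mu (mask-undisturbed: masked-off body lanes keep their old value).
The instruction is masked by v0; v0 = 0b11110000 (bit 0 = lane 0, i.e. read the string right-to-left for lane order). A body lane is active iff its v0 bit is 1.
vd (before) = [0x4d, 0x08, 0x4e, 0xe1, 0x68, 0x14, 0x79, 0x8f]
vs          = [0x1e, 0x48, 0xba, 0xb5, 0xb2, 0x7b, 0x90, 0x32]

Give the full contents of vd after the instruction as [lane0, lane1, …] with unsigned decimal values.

VLMAX = VLEN×LMUL/SEW = 256×1/2/16 = 8
vl ← min(8, 8) = 8
vd[0] mask-off/keep -> 0x4d
vd[1] mask-off/keep -> 0x08
vd[2] mask-off/keep -> 0x4e
vd[3] mask-off/keep -> 0xe1
vd[4] add(0x68,0xb2) -> 0x11a
vd[5] add(0x14,0x7b) -> 0x8f
vd[6] add(0x79,0x90) -> 0x109
vd[7] add(0x8f,0x32) -> 0xc1

vd = [77, 8, 78, 225, 282, 143, 265, 193]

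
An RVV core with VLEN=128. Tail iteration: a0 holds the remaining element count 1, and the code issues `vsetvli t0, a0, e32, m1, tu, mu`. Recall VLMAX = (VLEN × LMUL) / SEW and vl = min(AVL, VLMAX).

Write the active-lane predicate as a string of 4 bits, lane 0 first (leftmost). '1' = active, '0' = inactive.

lanes per group: 128·1/32 = 4
vl ← min(1, 4) = 1
bits (lane 0 leftmost): 1000

predicate = 1000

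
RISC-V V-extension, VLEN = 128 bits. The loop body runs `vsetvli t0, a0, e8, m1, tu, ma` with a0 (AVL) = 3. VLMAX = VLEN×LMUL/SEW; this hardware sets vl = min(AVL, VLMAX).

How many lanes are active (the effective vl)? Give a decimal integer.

VLMAX = VLEN×LMUL/SEW = 128×1/8 = 16
AVL=3 ≤ VLMAX=16, so vl = 3

vl = 3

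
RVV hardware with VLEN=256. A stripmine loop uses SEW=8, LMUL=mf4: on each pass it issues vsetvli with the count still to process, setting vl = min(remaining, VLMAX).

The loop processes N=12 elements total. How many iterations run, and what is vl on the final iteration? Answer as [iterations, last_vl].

[iterations, last_vl] = [2, 4]

lanes per group: 256·1/4/8 = 8
12 elements at 8/iter → 2 passes, remainder 4 on the last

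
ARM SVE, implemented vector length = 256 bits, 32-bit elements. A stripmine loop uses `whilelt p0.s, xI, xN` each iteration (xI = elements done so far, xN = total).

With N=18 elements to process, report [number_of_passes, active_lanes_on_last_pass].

[iterations, last_vl] = [3, 2]

register lanes = 256/32 = 8
18 elements at 8/iter → 3 passes, remainder 2 on the last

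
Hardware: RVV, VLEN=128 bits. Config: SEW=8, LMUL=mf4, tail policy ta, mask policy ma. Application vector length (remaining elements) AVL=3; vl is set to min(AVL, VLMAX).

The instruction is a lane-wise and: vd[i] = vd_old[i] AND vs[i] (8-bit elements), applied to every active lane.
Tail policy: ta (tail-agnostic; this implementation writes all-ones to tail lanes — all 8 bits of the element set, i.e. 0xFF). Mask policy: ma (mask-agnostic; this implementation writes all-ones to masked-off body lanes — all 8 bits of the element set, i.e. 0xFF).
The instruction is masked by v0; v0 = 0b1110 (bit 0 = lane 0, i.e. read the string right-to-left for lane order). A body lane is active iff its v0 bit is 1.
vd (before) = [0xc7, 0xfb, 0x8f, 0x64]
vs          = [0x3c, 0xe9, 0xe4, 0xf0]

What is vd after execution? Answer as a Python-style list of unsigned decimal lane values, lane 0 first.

VLMAX = (128 × 1/4) / 8 = 4 lanes
vl ← min(3, 4) = 3
[0] mask-off/ones = 0xff
[1] and(0xfb,0xe9) = 0xe9
[2] and(0x8f,0xe4) = 0x84
[3] tail/ones = 0xff

vd = [255, 233, 132, 255]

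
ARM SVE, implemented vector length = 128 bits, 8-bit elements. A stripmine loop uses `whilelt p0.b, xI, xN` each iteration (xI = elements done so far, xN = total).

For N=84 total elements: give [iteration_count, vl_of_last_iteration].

[iterations, last_vl] = [6, 4]

lane count: 128 div 8 = 16
84 elements at 16/iter → 6 passes, remainder 4 on the last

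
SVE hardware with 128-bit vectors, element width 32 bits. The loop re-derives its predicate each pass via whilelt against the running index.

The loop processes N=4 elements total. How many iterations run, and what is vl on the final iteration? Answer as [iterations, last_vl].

lane count: 128 div 32 = 4
iterations = ceil(4/4) = 1; final-pass vl = 4

[iterations, last_vl] = [1, 4]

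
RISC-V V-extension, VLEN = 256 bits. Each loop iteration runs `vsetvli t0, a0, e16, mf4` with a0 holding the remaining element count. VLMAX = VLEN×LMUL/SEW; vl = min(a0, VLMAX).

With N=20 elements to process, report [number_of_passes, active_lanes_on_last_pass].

VLMAX = (256 × 1/4) / 16 = 4 lanes
iterations = ceil(20/4) = 5; final-pass vl = 4

[iterations, last_vl] = [5, 4]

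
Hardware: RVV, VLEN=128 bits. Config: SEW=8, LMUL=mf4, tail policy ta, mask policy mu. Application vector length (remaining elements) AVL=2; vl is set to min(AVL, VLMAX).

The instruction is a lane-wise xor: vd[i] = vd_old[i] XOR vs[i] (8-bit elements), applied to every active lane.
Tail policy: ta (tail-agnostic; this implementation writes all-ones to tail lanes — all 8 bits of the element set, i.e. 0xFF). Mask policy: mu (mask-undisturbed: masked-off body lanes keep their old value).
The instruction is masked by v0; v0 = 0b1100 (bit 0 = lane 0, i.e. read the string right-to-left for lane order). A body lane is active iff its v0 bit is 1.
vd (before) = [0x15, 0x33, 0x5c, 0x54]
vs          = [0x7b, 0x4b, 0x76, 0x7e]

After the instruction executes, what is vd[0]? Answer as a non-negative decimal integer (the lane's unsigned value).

vd[0] = 21

lanes per group: 128·1/4/8 = 4
vl = min(AVL, VLMAX) = min(2, 4) = 2
vd[0] mask-off/keep -> 0x15
vd[1] mask-off/keep -> 0x33
vd[2] tail/ones -> 0xff
vd[3] tail/ones -> 0xff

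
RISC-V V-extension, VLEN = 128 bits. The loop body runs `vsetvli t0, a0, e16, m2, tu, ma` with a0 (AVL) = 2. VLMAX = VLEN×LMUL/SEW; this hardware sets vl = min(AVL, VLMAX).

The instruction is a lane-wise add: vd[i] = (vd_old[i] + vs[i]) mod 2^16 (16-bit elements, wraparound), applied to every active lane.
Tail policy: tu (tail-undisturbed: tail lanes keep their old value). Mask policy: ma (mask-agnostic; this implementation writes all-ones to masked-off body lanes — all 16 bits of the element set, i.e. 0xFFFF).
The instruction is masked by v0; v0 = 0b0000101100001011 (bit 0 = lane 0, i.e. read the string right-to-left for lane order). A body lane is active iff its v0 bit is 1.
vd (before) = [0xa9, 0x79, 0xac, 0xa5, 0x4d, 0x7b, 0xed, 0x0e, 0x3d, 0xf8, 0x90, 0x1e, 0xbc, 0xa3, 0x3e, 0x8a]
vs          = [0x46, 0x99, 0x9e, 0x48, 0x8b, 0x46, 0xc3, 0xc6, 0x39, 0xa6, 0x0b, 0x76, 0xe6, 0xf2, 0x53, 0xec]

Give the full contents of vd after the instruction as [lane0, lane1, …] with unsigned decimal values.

lanes per group: 128·2/16 = 16
AVL=2 ≤ VLMAX=16, so vl = 2
[0] add(0xa9,0x46) = 0xef
[1] add(0x79,0x99) = 0x112
[2] tail/keep = 0xac
[3] tail/keep = 0xa5
[4] tail/keep = 0x4d
[5] tail/keep = 0x7b
[6] tail/keep = 0xed
[7] tail/keep = 0x0e
[8] tail/keep = 0x3d
[9] tail/keep = 0xf8
[10] tail/keep = 0x90
[11] tail/keep = 0x1e
[12] tail/keep = 0xbc
[13] tail/keep = 0xa3
[14] tail/keep = 0x3e
[15] tail/keep = 0x8a

vd = [239, 274, 172, 165, 77, 123, 237, 14, 61, 248, 144, 30, 188, 163, 62, 138]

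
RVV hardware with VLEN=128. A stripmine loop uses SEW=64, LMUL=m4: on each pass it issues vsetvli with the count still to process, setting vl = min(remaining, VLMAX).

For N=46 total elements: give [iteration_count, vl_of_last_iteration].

VLMAX = VLEN×LMUL/SEW = 128×4/64 = 8
N=46: ⌈46/8⌉ = 6 iters; last vl = 46 − 5×8 = 6

[iterations, last_vl] = [6, 6]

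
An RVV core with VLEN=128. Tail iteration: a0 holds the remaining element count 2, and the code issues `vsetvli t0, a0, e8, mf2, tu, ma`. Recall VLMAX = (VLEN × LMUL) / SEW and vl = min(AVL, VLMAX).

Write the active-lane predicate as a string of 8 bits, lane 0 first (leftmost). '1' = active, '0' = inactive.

predicate = 11000000

lanes per group: 128·1/2/8 = 8
AVL=2 ≤ VLMAX=8, so vl = 2
bits (lane 0 leftmost): 11000000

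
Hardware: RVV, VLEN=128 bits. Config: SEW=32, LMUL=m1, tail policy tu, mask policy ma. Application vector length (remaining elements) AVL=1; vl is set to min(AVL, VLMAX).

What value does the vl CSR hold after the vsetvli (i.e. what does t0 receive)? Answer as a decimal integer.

VLMAX = VLEN×LMUL/SEW = 128×1/32 = 4
vl ← min(1, 4) = 1

vl = 1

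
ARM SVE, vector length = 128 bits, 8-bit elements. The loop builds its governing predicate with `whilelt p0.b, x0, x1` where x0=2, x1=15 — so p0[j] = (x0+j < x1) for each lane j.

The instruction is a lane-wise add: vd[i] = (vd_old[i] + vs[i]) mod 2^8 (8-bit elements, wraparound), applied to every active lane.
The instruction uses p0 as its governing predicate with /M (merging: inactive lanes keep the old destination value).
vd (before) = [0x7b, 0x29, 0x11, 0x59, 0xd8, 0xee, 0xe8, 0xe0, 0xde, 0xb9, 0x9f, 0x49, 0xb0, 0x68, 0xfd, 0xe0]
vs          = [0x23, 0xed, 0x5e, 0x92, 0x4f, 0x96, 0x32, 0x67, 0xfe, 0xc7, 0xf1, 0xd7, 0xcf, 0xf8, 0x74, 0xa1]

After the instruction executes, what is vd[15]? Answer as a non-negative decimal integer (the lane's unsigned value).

lane count: 128 div 8 = 16
whilelt: lane j active iff 2+j < 15 → j < 13 → 13 active
[0] add(0x7b,0x23) = 0x9e
[1] add(0x29,0xed) = 0x16
[2] add(0x11,0x5e) = 0x6f
[3] add(0x59,0x92) = 0xeb
[4] add(0xd8,0x4f) = 0x27
[5] add(0xee,0x96) = 0x84
[6] add(0xe8,0x32) = 0x1a
[7] add(0xe0,0x67) = 0x47
[8] add(0xde,0xfe) = 0xdc
[9] add(0xb9,0xc7) = 0x80
[10] add(0x9f,0xf1) = 0x90
[11] add(0x49,0xd7) = 0x20
[12] add(0xb0,0xcf) = 0x7f
[13] tail/keep = 0x68
[14] tail/keep = 0xfd
[15] tail/keep = 0xe0

vd[15] = 224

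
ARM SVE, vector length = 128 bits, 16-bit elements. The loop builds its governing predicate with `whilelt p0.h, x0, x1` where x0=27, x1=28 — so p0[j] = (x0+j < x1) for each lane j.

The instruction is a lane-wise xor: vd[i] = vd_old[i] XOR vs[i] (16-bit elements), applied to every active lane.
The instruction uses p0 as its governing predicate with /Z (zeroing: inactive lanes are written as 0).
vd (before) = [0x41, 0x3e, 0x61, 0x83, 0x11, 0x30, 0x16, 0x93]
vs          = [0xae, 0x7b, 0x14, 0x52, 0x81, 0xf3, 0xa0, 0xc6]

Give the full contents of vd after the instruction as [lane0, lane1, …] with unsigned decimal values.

lane count: 128 div 16 = 8
whilelt: lane j active iff 27+j < 28 → j < 1 → 1 active
[0] xor(0x41,0xae) = 0xef
[1] tail/zero = 0x00
[2] tail/zero = 0x00
[3] tail/zero = 0x00
[4] tail/zero = 0x00
[5] tail/zero = 0x00
[6] tail/zero = 0x00
[7] tail/zero = 0x00

vd = [239, 0, 0, 0, 0, 0, 0, 0]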